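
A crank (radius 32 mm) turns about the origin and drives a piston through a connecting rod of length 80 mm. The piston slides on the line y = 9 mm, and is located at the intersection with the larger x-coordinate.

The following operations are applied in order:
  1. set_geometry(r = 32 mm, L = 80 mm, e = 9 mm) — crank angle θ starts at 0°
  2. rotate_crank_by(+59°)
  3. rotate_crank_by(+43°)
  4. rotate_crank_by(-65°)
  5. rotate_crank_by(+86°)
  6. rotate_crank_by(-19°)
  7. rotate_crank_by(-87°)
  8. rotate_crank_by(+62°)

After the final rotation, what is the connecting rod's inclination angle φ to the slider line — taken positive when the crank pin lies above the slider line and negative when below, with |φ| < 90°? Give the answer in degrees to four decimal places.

16.2692

set_geometry: r = 32 mm, L = 80 mm, e = 9 mm; θ ← 0°
rotate_crank_by(+59°): θ ← 0° +59° = 59°
rotate_crank_by(+43°): θ ← 59° +43° = 102°
rotate_crank_by(-65°): θ ← 102° -65° = 37°
rotate_crank_by(+86°): θ ← 37° +86° = 123°
rotate_crank_by(-19°): θ ← 123° -19° = 104°
rotate_crank_by(-87°): θ ← 104° -87° = 17°
rotate_crank_by(+62°): θ ← 17° +62° = 79°
crank pin P = (r cos θ, r sin θ) = (6.105888, 31.412070)
h = r sin θ − e = 31.412070 − 9 = 22.412070
sin φ = h / L = 22.412070 / 80 = 0.28015087
φ = arcsin(0.28015087) = 16.269210°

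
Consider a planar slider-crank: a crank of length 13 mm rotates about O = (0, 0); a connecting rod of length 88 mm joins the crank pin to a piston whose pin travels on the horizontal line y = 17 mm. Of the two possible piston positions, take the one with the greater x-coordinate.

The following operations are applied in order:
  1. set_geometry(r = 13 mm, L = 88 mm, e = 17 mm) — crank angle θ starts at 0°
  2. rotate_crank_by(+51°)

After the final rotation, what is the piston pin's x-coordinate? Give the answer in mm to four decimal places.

95.9105

set_geometry: r = 13 mm, L = 88 mm, e = 17 mm; θ ← 0°
rotate_crank_by(+51°): θ ← 0° +51° = 51°
crank pin P = (r cos θ, r sin θ) = (8.181165, 10.102897)
h = r sin θ − e = 10.102897 − 17 = -6.897103
x = r cos θ + √(L² − h²) = 8.181165 + √(7744.0 − 47.5700) = 8.181165 + 87.729299 = 95.910465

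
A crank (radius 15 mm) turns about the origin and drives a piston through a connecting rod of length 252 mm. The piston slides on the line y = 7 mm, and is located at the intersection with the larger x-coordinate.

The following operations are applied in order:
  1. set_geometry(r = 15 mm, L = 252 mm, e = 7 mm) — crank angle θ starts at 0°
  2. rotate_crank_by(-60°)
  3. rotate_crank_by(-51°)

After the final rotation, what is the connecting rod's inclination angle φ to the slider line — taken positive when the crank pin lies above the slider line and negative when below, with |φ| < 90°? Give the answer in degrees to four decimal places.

set_geometry: r = 15 mm, L = 252 mm, e = 7 mm; θ ← 0°
rotate_crank_by(-60°): θ ← 0° -60° = -60°
rotate_crank_by(-51°): θ ← -60° -51° = -111°
crank pin P = (r cos θ, r sin θ) = (-5.375519, -14.003706)
h = r sin θ − e = -14.003706 − 7 = -21.003706
sin φ = h / L = -21.003706 / 252 = -0.08334804
φ = arcsin(-0.08334804) = -4.781037°

-4.7810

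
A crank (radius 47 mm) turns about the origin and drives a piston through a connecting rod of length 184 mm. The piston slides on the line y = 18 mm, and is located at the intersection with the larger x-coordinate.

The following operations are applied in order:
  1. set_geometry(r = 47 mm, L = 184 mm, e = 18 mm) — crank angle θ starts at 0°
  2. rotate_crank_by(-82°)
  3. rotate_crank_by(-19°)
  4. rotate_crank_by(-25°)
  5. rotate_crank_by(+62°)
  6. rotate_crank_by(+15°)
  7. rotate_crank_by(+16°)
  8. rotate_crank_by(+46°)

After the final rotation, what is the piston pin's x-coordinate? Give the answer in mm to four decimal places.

229.6454

set_geometry: r = 47 mm, L = 184 mm, e = 18 mm; θ ← 0°
rotate_crank_by(-82°): θ ← 0° -82° = -82°
rotate_crank_by(-19°): θ ← -82° -19° = -101°
rotate_crank_by(-25°): θ ← -101° -25° = -126°
rotate_crank_by(+62°): θ ← -126° +62° = -64°
rotate_crank_by(+15°): θ ← -64° +15° = -49°
rotate_crank_by(+16°): θ ← -49° +16° = -33°
rotate_crank_by(+46°): θ ← -33° +46° = 13°
crank pin P = (r cos θ, r sin θ) = (45.795393, 10.572700)
h = r sin θ − e = 10.572700 − 18 = -7.427300
x = r cos θ + √(L² − h²) = 45.795393 + √(33856.0 − 55.1648) = 45.795393 + 183.850035 = 229.645428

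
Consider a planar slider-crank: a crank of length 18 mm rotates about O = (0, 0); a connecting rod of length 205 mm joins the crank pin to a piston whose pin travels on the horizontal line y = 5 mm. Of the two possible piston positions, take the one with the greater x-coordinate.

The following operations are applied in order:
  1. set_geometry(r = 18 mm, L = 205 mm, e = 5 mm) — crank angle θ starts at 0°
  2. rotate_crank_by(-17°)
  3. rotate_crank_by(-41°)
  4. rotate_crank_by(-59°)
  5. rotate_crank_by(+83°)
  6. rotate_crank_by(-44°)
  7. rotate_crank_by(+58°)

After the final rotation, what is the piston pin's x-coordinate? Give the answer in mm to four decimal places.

221.6107

set_geometry: r = 18 mm, L = 205 mm, e = 5 mm; θ ← 0°
rotate_crank_by(-17°): θ ← 0° -17° = -17°
rotate_crank_by(-41°): θ ← -17° -41° = -58°
rotate_crank_by(-59°): θ ← -58° -59° = -117°
rotate_crank_by(+83°): θ ← -117° +83° = -34°
rotate_crank_by(-44°): θ ← -34° -44° = -78°
rotate_crank_by(+58°): θ ← -78° +58° = -20°
crank pin P = (r cos θ, r sin θ) = (16.914467, -6.156363)
h = r sin θ − e = -6.156363 − 5 = -11.156363
x = r cos θ + √(L² − h²) = 16.914467 + √(42025.0 − 124.4644) = 16.914467 + 204.696203 = 221.610670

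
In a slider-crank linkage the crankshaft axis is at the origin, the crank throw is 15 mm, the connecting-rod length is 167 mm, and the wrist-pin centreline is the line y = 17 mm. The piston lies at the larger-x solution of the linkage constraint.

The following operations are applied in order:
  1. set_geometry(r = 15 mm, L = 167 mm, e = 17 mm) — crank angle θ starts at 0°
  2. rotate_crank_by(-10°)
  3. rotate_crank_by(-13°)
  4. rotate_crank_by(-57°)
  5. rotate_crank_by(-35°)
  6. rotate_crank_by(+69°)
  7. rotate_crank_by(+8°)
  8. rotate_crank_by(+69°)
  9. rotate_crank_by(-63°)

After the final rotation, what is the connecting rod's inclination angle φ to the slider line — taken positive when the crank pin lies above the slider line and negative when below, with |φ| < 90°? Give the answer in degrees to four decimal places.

set_geometry: r = 15 mm, L = 167 mm, e = 17 mm; θ ← 0°
rotate_crank_by(-10°): θ ← 0° -10° = -10°
rotate_crank_by(-13°): θ ← -10° -13° = -23°
rotate_crank_by(-57°): θ ← -23° -57° = -80°
rotate_crank_by(-35°): θ ← -80° -35° = -115°
rotate_crank_by(+69°): θ ← -115° +69° = -46°
rotate_crank_by(+8°): θ ← -46° +8° = -38°
rotate_crank_by(+69°): θ ← -38° +69° = 31°
rotate_crank_by(-63°): θ ← 31° -63° = -32°
crank pin P = (r cos θ, r sin θ) = (12.720721, -7.948789)
h = r sin θ − e = -7.948789 − 17 = -24.948789
sin φ = h / L = -24.948789 / 167 = -0.14939395
φ = arcsin(-0.14939395) = -8.591806°

-8.5918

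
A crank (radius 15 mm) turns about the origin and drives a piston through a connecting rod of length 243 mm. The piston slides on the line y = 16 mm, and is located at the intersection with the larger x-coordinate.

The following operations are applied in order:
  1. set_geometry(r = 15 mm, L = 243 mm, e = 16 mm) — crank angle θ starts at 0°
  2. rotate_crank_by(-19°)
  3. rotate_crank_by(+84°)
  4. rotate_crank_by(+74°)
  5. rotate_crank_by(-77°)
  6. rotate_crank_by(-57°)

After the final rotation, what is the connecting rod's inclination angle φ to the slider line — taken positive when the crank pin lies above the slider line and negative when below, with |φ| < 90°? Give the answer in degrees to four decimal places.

-3.4664

set_geometry: r = 15 mm, L = 243 mm, e = 16 mm; θ ← 0°
rotate_crank_by(-19°): θ ← 0° -19° = -19°
rotate_crank_by(+84°): θ ← -19° +84° = 65°
rotate_crank_by(+74°): θ ← 65° +74° = 139°
rotate_crank_by(-77°): θ ← 139° -77° = 62°
rotate_crank_by(-57°): θ ← 62° -57° = 5°
crank pin P = (r cos θ, r sin θ) = (14.942920, 1.307336)
h = r sin θ − e = 1.307336 − 16 = -14.692664
sin φ = h / L = -14.692664 / 243 = -0.06046364
φ = arcsin(-0.06046364) = -3.466426°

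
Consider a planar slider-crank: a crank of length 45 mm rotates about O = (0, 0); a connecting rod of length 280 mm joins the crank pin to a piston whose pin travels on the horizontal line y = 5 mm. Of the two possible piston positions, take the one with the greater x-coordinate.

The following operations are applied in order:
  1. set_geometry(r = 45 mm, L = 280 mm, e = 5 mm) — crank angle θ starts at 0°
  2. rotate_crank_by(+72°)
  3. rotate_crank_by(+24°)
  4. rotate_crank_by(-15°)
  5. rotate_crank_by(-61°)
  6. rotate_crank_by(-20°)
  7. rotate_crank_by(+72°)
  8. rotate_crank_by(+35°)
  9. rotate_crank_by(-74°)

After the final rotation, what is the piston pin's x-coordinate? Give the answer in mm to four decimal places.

317.0597

set_geometry: r = 45 mm, L = 280 mm, e = 5 mm; θ ← 0°
rotate_crank_by(+72°): θ ← 0° +72° = 72°
rotate_crank_by(+24°): θ ← 72° +24° = 96°
rotate_crank_by(-15°): θ ← 96° -15° = 81°
rotate_crank_by(-61°): θ ← 81° -61° = 20°
rotate_crank_by(-20°): θ ← 20° -20° = 0°
rotate_crank_by(+72°): θ ← 0° +72° = 72°
rotate_crank_by(+35°): θ ← 72° +35° = 107°
rotate_crank_by(-74°): θ ← 107° -74° = 33°
crank pin P = (r cos θ, r sin θ) = (37.740176, 24.508757)
h = r sin θ − e = 24.508757 − 5 = 19.508757
x = r cos θ + √(L² − h²) = 37.740176 + √(78400.0 − 380.5916) = 37.740176 + 279.319545 = 317.059721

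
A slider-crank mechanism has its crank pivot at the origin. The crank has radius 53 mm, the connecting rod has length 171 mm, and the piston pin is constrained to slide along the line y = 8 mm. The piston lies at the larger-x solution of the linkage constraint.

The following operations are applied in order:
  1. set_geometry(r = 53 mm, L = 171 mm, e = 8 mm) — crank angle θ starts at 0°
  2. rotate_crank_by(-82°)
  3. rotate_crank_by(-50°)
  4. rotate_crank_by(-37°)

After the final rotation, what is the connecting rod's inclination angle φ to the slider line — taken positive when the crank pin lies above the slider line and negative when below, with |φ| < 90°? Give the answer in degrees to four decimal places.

set_geometry: r = 53 mm, L = 171 mm, e = 8 mm; θ ← 0°
rotate_crank_by(-82°): θ ← 0° -82° = -82°
rotate_crank_by(-50°): θ ← -82° -50° = -132°
rotate_crank_by(-37°): θ ← -132° -37° = -169°
crank pin P = (r cos θ, r sin θ) = (-52.026241, -10.112877)
h = r sin θ − e = -10.112877 − 8 = -18.112877
sin φ = h / L = -18.112877 / 171 = -0.10592326
φ = arcsin(-0.10592326) = -6.080362°

-6.0804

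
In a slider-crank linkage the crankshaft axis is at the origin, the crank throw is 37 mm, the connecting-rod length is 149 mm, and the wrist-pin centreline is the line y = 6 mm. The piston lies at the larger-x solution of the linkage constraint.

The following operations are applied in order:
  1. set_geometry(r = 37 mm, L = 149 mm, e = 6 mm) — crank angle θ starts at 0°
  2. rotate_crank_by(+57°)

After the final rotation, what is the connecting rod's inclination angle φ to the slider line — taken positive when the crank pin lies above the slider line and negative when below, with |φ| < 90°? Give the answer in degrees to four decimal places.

9.6711

set_geometry: r = 37 mm, L = 149 mm, e = 6 mm; θ ← 0°
rotate_crank_by(+57°): θ ← 0° +57° = 57°
crank pin P = (r cos θ, r sin θ) = (20.151644, 31.030811)
h = r sin θ − e = 31.030811 − 6 = 25.030811
sin φ = h / L = 25.030811 / 149 = 0.16799202
φ = arcsin(0.16799202) = 9.671091°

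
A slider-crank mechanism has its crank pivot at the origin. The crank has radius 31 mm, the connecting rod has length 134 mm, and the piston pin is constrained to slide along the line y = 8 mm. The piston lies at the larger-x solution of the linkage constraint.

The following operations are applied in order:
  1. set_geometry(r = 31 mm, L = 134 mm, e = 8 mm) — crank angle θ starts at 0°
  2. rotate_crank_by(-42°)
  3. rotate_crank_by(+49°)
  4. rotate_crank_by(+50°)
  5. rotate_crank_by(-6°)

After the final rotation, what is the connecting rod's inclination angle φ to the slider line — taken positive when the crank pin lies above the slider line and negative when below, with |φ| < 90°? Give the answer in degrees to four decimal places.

set_geometry: r = 31 mm, L = 134 mm, e = 8 mm; θ ← 0°
rotate_crank_by(-42°): θ ← 0° -42° = -42°
rotate_crank_by(+49°): θ ← -42° +49° = 7°
rotate_crank_by(+50°): θ ← 7° +50° = 57°
rotate_crank_by(-6°): θ ← 57° -6° = 51°
crank pin P = (r cos θ, r sin θ) = (19.508932, 24.091525)
h = r sin θ − e = 24.091525 − 8 = 16.091525
sin φ = h / L = 16.091525 / 134 = 0.12008601
φ = arcsin(0.12008601) = 6.897066°

6.8971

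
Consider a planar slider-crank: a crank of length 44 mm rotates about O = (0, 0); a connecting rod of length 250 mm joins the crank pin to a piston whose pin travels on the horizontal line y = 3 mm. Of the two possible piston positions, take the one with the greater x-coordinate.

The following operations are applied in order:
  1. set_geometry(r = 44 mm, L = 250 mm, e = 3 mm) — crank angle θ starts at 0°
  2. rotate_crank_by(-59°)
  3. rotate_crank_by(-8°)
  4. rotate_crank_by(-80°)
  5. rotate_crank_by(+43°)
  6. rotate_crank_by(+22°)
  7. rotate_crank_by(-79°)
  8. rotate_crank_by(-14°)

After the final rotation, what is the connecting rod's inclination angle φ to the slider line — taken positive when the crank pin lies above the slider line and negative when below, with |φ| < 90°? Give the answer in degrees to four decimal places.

-1.5666

set_geometry: r = 44 mm, L = 250 mm, e = 3 mm; θ ← 0°
rotate_crank_by(-59°): θ ← 0° -59° = -59°
rotate_crank_by(-8°): θ ← -59° -8° = -67°
rotate_crank_by(-80°): θ ← -67° -80° = -147°
rotate_crank_by(+43°): θ ← -147° +43° = -104°
rotate_crank_by(+22°): θ ← -104° +22° = -82°
rotate_crank_by(-79°): θ ← -82° -79° = -161°
rotate_crank_by(-14°): θ ← -161° -14° = -175°
crank pin P = (r cos θ, r sin θ) = (-43.832567, -3.834853)
h = r sin θ − e = -3.834853 − 3 = -6.834853
sin φ = h / L = -6.834853 / 250 = -0.02733941
φ = arcsin(-0.02733941) = -1.566628°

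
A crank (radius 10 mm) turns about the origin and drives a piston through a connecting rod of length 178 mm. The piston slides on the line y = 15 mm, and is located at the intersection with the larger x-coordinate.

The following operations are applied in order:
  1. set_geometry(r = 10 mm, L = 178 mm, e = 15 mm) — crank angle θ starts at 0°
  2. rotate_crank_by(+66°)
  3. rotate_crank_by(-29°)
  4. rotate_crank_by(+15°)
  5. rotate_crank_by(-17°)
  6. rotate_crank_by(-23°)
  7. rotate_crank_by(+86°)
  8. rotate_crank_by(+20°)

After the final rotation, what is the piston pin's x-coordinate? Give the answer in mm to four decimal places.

173.1983

set_geometry: r = 10 mm, L = 178 mm, e = 15 mm; θ ← 0°
rotate_crank_by(+66°): θ ← 0° +66° = 66°
rotate_crank_by(-29°): θ ← 66° -29° = 37°
rotate_crank_by(+15°): θ ← 37° +15° = 52°
rotate_crank_by(-17°): θ ← 52° -17° = 35°
rotate_crank_by(-23°): θ ← 35° -23° = 12°
rotate_crank_by(+86°): θ ← 12° +86° = 98°
rotate_crank_by(+20°): θ ← 98° +20° = 118°
crank pin P = (r cos θ, r sin θ) = (-4.694716, 8.829476)
h = r sin θ − e = 8.829476 − 15 = -6.170524
x = r cos θ + √(L² − h²) = -4.694716 + √(31684.0 − 38.0754) = -4.694716 + 177.893015 = 173.198299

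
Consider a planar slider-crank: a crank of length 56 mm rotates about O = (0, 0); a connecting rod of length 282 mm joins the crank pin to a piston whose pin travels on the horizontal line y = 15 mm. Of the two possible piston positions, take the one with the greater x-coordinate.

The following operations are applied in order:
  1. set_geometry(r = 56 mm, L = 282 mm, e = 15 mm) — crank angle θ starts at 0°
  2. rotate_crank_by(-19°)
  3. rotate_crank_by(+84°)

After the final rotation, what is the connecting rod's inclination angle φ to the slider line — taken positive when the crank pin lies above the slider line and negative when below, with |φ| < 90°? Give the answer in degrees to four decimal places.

7.2838

set_geometry: r = 56 mm, L = 282 mm, e = 15 mm; θ ← 0°
rotate_crank_by(-19°): θ ← 0° -19° = -19°
rotate_crank_by(+84°): θ ← -19° +84° = 65°
crank pin P = (r cos θ, r sin θ) = (23.666623, 50.753236)
h = r sin θ − e = 50.753236 − 15 = 35.753236
sin φ = h / L = 35.753236 / 282 = 0.12678453
φ = arcsin(0.12678453) = 7.283822°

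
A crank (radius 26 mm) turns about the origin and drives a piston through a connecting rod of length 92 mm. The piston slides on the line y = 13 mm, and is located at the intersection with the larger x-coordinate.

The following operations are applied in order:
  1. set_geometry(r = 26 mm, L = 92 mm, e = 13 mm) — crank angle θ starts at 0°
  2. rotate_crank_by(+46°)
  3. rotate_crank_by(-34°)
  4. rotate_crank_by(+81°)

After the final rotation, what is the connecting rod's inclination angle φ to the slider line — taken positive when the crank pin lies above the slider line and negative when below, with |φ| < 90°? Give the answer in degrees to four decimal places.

8.1009

set_geometry: r = 26 mm, L = 92 mm, e = 13 mm; θ ← 0°
rotate_crank_by(+46°): θ ← 0° +46° = 46°
rotate_crank_by(-34°): θ ← 46° -34° = 12°
rotate_crank_by(+81°): θ ← 12° +81° = 93°
crank pin P = (r cos θ, r sin θ) = (-1.360735, 25.964368)
h = r sin θ − e = 25.964368 − 13 = 12.964368
sin φ = h / L = 12.964368 / 92 = 0.14091704
φ = arcsin(0.14091704) = 8.100915°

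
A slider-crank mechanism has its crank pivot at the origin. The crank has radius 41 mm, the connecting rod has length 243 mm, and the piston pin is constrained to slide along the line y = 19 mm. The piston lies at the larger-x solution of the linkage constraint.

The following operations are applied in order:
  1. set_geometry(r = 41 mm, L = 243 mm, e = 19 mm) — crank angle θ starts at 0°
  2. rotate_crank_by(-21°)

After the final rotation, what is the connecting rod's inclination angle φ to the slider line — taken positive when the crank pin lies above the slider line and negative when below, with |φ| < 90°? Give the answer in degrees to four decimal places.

set_geometry: r = 41 mm, L = 243 mm, e = 19 mm; θ ← 0°
rotate_crank_by(-21°): θ ← 0° -21° = -21°
crank pin P = (r cos θ, r sin θ) = (38.276797, -14.693086)
h = r sin θ − e = -14.693086 − 19 = -33.693086
sin φ = h / L = -33.693086 / 243 = -0.13865467
φ = arcsin(-0.13865467) = -7.970006°

-7.9700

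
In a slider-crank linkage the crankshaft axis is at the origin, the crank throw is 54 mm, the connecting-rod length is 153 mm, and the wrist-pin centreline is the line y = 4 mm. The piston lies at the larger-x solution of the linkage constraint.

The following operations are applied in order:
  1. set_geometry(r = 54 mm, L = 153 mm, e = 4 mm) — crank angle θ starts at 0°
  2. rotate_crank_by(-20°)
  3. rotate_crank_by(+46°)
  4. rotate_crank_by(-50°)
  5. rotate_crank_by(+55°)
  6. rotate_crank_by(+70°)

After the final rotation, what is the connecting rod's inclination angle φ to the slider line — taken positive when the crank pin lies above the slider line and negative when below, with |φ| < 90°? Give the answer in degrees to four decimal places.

18.6818

set_geometry: r = 54 mm, L = 153 mm, e = 4 mm; θ ← 0°
rotate_crank_by(-20°): θ ← 0° -20° = -20°
rotate_crank_by(+46°): θ ← -20° +46° = 26°
rotate_crank_by(-50°): θ ← 26° -50° = -24°
rotate_crank_by(+55°): θ ← -24° +55° = 31°
rotate_crank_by(+70°): θ ← 31° +70° = 101°
crank pin P = (r cos θ, r sin θ) = (-10.303686, 53.007868)
h = r sin θ − e = 53.007868 − 4 = 49.007868
sin φ = h / L = 49.007868 / 153 = 0.32031286
φ = arcsin(0.32031286) = 18.681847°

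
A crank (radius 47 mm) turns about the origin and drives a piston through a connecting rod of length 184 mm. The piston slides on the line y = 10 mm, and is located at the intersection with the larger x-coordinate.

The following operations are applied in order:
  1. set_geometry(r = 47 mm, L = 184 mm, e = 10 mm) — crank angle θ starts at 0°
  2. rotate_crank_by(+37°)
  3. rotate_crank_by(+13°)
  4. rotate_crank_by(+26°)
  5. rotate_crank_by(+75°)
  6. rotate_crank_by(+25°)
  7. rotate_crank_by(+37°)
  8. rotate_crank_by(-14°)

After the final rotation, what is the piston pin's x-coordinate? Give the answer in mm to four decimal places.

set_geometry: r = 47 mm, L = 184 mm, e = 10 mm; θ ← 0°
rotate_crank_by(+37°): θ ← 0° +37° = 37°
rotate_crank_by(+13°): θ ← 37° +13° = 50°
rotate_crank_by(+26°): θ ← 50° +26° = 76°
rotate_crank_by(+75°): θ ← 76° +75° = 151°
rotate_crank_by(+25°): θ ← 151° +25° = 176°
rotate_crank_by(+37°): θ ← 176° +37° = 213°
rotate_crank_by(-14°): θ ← 213° -14° = 199°
crank pin P = (r cos θ, r sin θ) = (-44.439373, -15.301703)
h = r sin θ − e = -15.301703 − 10 = -25.301703
x = r cos θ + √(L² − h²) = -44.439373 + √(33856.0 − 640.1762) = -44.439373 + 182.252089 = 137.812716

137.8127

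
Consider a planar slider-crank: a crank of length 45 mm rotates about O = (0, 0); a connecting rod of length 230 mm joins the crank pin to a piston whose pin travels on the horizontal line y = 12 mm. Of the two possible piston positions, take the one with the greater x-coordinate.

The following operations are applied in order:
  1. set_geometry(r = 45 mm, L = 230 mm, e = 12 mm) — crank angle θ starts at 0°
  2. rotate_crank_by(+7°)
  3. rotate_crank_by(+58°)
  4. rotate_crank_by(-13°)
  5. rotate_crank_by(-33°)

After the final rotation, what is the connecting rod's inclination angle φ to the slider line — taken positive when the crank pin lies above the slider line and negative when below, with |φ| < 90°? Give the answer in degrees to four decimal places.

set_geometry: r = 45 mm, L = 230 mm, e = 12 mm; θ ← 0°
rotate_crank_by(+7°): θ ← 0° +7° = 7°
rotate_crank_by(+58°): θ ← 7° +58° = 65°
rotate_crank_by(-13°): θ ← 65° -13° = 52°
rotate_crank_by(-33°): θ ← 52° -33° = 19°
crank pin P = (r cos θ, r sin θ) = (42.548336, 14.650567)
h = r sin θ − e = 14.650567 − 12 = 2.650567
sin φ = h / L = 2.650567 / 230 = 0.01152420
φ = arcsin(0.01152420) = 0.660303°

0.6603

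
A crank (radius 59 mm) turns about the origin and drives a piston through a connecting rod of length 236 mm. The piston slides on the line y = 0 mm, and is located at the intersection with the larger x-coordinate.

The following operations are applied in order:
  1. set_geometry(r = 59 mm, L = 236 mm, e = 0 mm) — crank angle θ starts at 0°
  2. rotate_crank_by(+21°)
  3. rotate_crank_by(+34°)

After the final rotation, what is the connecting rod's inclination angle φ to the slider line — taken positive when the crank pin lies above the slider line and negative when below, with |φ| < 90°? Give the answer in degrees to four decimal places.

11.8171

set_geometry: r = 59 mm, L = 236 mm, e = 0 mm; θ ← 0°
rotate_crank_by(+21°): θ ← 0° +21° = 21°
rotate_crank_by(+34°): θ ← 21° +34° = 55°
crank pin P = (r cos θ, r sin θ) = (33.841010, 48.329971)
h = r sin θ − e = 48.329971 − 0 = 48.329971
sin φ = h / L = 48.329971 / 236 = 0.20478801
φ = arcsin(0.20478801) = 11.817090°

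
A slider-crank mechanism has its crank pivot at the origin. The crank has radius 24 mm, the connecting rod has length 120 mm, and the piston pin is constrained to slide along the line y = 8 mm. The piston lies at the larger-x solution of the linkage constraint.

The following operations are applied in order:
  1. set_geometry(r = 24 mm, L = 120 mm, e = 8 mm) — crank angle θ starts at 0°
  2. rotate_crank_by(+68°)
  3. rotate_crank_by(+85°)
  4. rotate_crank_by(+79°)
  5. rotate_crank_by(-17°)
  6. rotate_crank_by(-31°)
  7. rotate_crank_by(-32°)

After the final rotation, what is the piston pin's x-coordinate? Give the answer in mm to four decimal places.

set_geometry: r = 24 mm, L = 120 mm, e = 8 mm; θ ← 0°
rotate_crank_by(+68°): θ ← 0° +68° = 68°
rotate_crank_by(+85°): θ ← 68° +85° = 153°
rotate_crank_by(+79°): θ ← 153° +79° = 232°
rotate_crank_by(-17°): θ ← 232° -17° = 215°
rotate_crank_by(-31°): θ ← 215° -31° = 184°
rotate_crank_by(-32°): θ ← 184° -32° = 152°
crank pin P = (r cos θ, r sin θ) = (-21.190742, 11.267318)
h = r sin θ − e = 11.267318 − 8 = 3.267318
x = r cos θ + √(L² − h²) = -21.190742 + √(14400.0 − 10.6754) = -21.190742 + 119.955511 = 98.764769

98.7648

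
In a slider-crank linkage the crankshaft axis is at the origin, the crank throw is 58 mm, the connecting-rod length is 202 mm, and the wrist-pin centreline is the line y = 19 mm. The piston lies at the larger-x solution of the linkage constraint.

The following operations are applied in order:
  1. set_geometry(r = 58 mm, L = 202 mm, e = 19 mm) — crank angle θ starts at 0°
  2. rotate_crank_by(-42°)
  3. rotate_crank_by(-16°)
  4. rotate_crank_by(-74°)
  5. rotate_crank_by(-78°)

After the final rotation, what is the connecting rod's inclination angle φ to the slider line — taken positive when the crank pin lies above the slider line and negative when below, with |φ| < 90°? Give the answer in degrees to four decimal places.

set_geometry: r = 58 mm, L = 202 mm, e = 19 mm; θ ← 0°
rotate_crank_by(-42°): θ ← 0° -42° = -42°
rotate_crank_by(-16°): θ ← -42° -16° = -58°
rotate_crank_by(-74°): θ ← -58° -74° = -132°
rotate_crank_by(-78°): θ ← -132° -78° = -210°
crank pin P = (r cos θ, r sin θ) = (-50.229473, 29.000000)
h = r sin θ − e = 29.000000 − 19 = 10.000000
sin φ = h / L = 10.000000 / 202 = 0.04950495
φ = arcsin(0.04950495) = 2.837585°

2.8376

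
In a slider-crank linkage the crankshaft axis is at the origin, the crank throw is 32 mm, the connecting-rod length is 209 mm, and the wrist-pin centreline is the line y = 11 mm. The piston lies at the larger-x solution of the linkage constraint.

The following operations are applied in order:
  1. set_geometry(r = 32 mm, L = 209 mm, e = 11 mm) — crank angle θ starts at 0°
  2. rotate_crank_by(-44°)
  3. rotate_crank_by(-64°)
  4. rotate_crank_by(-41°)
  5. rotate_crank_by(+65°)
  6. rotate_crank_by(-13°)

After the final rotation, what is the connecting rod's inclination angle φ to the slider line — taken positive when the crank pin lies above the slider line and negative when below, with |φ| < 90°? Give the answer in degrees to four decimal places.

set_geometry: r = 32 mm, L = 209 mm, e = 11 mm; θ ← 0°
rotate_crank_by(-44°): θ ← 0° -44° = -44°
rotate_crank_by(-64°): θ ← -44° -64° = -108°
rotate_crank_by(-41°): θ ← -108° -41° = -149°
rotate_crank_by(+65°): θ ← -149° +65° = -84°
rotate_crank_by(-13°): θ ← -84° -13° = -97°
crank pin P = (r cos θ, r sin θ) = (-3.899819, -31.761477)
h = r sin θ − e = -31.761477 − 11 = -42.761477
sin φ = h / L = -42.761477 / 209 = -0.20460037
φ = arcsin(-0.20460037) = -11.806106°

-11.8061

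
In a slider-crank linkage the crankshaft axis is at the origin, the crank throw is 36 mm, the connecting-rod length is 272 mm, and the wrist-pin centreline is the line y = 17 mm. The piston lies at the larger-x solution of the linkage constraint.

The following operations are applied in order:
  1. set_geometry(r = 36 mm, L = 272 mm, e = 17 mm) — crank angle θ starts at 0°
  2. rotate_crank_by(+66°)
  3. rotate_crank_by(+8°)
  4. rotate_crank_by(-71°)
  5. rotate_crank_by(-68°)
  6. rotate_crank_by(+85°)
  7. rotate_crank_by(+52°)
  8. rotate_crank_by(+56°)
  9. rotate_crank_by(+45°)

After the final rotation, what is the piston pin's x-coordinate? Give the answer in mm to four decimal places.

235.9758

set_geometry: r = 36 mm, L = 272 mm, e = 17 mm; θ ← 0°
rotate_crank_by(+66°): θ ← 0° +66° = 66°
rotate_crank_by(+8°): θ ← 66° +8° = 74°
rotate_crank_by(-71°): θ ← 74° -71° = 3°
rotate_crank_by(-68°): θ ← 3° -68° = -65°
rotate_crank_by(+85°): θ ← -65° +85° = 20°
rotate_crank_by(+52°): θ ← 20° +52° = 72°
rotate_crank_by(+56°): θ ← 72° +56° = 128°
rotate_crank_by(+45°): θ ← 128° +45° = 173°
crank pin P = (r cos θ, r sin θ) = (-35.731661, 4.387296)
h = r sin θ − e = 4.387296 − 17 = -12.612704
x = r cos θ + √(L² − h²) = -35.731661 + √(73984.0 − 159.0803) = -35.731661 + 271.707416 = 235.975754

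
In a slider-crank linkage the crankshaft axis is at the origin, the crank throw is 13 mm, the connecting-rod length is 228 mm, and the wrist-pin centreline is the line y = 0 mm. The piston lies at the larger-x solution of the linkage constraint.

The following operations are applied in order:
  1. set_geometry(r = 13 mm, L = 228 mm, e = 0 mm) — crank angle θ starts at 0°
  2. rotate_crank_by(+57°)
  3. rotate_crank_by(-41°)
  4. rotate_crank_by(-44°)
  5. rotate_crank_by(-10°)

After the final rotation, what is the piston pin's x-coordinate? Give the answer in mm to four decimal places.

238.1036

set_geometry: r = 13 mm, L = 228 mm, e = 0 mm; θ ← 0°
rotate_crank_by(+57°): θ ← 0° +57° = 57°
rotate_crank_by(-41°): θ ← 57° -41° = 16°
rotate_crank_by(-44°): θ ← 16° -44° = -28°
rotate_crank_by(-10°): θ ← -28° -10° = -38°
crank pin P = (r cos θ, r sin θ) = (10.244140, -8.003599)
h = r sin θ − e = -8.003599 − 0 = -8.003599
x = r cos θ + √(L² − h²) = 10.244140 + √(51984.0 − 64.0576) = 10.244140 + 227.859480 = 238.103619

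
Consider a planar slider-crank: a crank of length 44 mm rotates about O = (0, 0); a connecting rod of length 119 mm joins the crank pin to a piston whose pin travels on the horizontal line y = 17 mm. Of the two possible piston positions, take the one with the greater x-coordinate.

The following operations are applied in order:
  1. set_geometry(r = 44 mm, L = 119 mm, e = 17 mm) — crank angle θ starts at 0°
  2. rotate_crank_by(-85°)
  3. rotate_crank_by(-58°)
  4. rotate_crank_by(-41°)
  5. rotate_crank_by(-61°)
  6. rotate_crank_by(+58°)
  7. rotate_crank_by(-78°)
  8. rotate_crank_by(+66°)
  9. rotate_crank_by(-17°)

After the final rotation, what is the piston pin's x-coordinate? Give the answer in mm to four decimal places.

set_geometry: r = 44 mm, L = 119 mm, e = 17 mm; θ ← 0°
rotate_crank_by(-85°): θ ← 0° -85° = -85°
rotate_crank_by(-58°): θ ← -85° -58° = -143°
rotate_crank_by(-41°): θ ← -143° -41° = -184°
rotate_crank_by(-61°): θ ← -184° -61° = -245°
rotate_crank_by(+58°): θ ← -245° +58° = -187°
rotate_crank_by(-78°): θ ← -187° -78° = -265°
rotate_crank_by(+66°): θ ← -265° +66° = -199°
rotate_crank_by(-17°): θ ← -199° -17° = -216°
crank pin P = (r cos θ, r sin θ) = (-35.596748, 25.862551)
h = r sin θ − e = 25.862551 − 17 = 8.862551
x = r cos θ + √(L² − h²) = -35.596748 + √(14161.0 − 78.5448) = -35.596748 + 118.669521 = 83.072773

83.0728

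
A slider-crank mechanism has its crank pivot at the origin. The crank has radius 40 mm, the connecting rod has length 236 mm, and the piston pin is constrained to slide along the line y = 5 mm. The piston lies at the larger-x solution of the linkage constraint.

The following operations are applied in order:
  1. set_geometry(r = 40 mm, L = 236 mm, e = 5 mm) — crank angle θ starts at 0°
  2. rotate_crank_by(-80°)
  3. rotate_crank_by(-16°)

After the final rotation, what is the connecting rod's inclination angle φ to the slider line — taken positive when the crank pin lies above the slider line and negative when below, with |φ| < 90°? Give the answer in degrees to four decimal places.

set_geometry: r = 40 mm, L = 236 mm, e = 5 mm; θ ← 0°
rotate_crank_by(-80°): θ ← 0° -80° = -80°
rotate_crank_by(-16°): θ ← -80° -16° = -96°
crank pin P = (r cos θ, r sin θ) = (-4.181139, -39.780876)
h = r sin θ − e = -39.780876 − 5 = -44.780876
sin φ = h / L = -44.780876 / 236 = -0.18974947
φ = arcsin(-0.18974947) = -10.938164°

-10.9382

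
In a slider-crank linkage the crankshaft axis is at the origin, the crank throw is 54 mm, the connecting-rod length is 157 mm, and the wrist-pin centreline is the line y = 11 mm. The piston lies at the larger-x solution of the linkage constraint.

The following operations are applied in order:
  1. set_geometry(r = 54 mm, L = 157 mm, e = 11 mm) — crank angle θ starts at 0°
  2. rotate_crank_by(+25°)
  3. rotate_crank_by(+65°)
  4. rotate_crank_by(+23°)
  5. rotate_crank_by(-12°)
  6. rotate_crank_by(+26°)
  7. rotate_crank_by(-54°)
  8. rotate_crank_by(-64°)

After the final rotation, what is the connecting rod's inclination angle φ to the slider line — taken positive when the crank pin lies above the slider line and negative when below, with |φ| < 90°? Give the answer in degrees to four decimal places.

-0.9316

set_geometry: r = 54 mm, L = 157 mm, e = 11 mm; θ ← 0°
rotate_crank_by(+25°): θ ← 0° +25° = 25°
rotate_crank_by(+65°): θ ← 25° +65° = 90°
rotate_crank_by(+23°): θ ← 90° +23° = 113°
rotate_crank_by(-12°): θ ← 113° -12° = 101°
rotate_crank_by(+26°): θ ← 101° +26° = 127°
rotate_crank_by(-54°): θ ← 127° -54° = 73°
rotate_crank_by(-64°): θ ← 73° -64° = 9°
crank pin P = (r cos θ, r sin θ) = (53.335170, 8.447461)
h = r sin θ − e = 8.447461 − 11 = -2.552539
sin φ = h / L = -2.552539 / 157 = -0.01625821
φ = arcsin(-0.01625821) = -0.931568°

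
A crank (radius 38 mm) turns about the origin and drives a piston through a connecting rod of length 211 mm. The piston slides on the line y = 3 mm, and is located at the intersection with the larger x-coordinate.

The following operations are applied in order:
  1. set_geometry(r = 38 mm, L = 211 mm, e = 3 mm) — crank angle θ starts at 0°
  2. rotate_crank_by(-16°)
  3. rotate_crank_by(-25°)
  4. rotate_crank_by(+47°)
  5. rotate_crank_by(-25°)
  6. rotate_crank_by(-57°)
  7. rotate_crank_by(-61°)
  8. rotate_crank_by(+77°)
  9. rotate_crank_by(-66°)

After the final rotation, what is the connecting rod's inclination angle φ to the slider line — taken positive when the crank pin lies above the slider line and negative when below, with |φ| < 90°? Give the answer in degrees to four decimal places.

-9.2021

set_geometry: r = 38 mm, L = 211 mm, e = 3 mm; θ ← 0°
rotate_crank_by(-16°): θ ← 0° -16° = -16°
rotate_crank_by(-25°): θ ← -16° -25° = -41°
rotate_crank_by(+47°): θ ← -41° +47° = 6°
rotate_crank_by(-25°): θ ← 6° -25° = -19°
rotate_crank_by(-57°): θ ← -19° -57° = -76°
rotate_crank_by(-61°): θ ← -76° -61° = -137°
rotate_crank_by(+77°): θ ← -137° +77° = -60°
rotate_crank_by(-66°): θ ← -60° -66° = -126°
crank pin P = (r cos θ, r sin θ) = (-22.335840, -30.742646)
h = r sin θ − e = -30.742646 − 3 = -33.742646
sin φ = h / L = -33.742646 / 211 = -0.15991775
φ = arcsin(-0.15991775) = -9.202122°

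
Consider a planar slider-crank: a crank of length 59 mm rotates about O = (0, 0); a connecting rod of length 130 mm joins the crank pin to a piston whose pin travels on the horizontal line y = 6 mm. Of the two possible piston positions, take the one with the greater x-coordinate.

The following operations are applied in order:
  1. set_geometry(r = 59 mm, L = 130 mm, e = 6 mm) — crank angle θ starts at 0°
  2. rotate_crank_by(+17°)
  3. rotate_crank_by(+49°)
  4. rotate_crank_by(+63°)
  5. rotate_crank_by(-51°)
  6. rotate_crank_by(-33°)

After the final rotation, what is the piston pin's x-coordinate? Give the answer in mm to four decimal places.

166.7158

set_geometry: r = 59 mm, L = 130 mm, e = 6 mm; θ ← 0°
rotate_crank_by(+17°): θ ← 0° +17° = 17°
rotate_crank_by(+49°): θ ← 17° +49° = 66°
rotate_crank_by(+63°): θ ← 66° +63° = 129°
rotate_crank_by(-51°): θ ← 129° -51° = 78°
rotate_crank_by(-33°): θ ← 78° -33° = 45°
crank pin P = (r cos θ, r sin θ) = (41.719300, 41.719300)
h = r sin θ − e = 41.719300 − 6 = 35.719300
x = r cos θ + √(L² − h²) = 41.719300 + √(16900.0 − 1275.8684) = 41.719300 + 124.996526 = 166.715826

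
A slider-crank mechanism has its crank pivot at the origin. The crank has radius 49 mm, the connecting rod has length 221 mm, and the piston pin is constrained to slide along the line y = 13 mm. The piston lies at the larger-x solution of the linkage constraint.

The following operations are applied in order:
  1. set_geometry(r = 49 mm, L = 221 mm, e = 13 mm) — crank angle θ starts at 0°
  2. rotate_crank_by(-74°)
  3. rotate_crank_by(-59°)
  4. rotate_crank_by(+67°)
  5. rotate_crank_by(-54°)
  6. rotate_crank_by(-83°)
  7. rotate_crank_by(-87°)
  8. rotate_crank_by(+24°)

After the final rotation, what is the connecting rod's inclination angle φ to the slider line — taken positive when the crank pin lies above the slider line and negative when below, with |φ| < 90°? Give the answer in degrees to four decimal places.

set_geometry: r = 49 mm, L = 221 mm, e = 13 mm; θ ← 0°
rotate_crank_by(-74°): θ ← 0° -74° = -74°
rotate_crank_by(-59°): θ ← -74° -59° = -133°
rotate_crank_by(+67°): θ ← -133° +67° = -66°
rotate_crank_by(-54°): θ ← -66° -54° = -120°
rotate_crank_by(-83°): θ ← -120° -83° = -203°
rotate_crank_by(-87°): θ ← -203° -87° = -290°
rotate_crank_by(+24°): θ ← -290° +24° = -266°
crank pin P = (r cos θ, r sin θ) = (-3.418067, 48.880638)
h = r sin θ − e = 48.880638 − 13 = 35.880638
sin φ = h / L = 35.880638 / 221 = 0.16235583
φ = arcsin(0.16235583) = 9.343664°

9.3437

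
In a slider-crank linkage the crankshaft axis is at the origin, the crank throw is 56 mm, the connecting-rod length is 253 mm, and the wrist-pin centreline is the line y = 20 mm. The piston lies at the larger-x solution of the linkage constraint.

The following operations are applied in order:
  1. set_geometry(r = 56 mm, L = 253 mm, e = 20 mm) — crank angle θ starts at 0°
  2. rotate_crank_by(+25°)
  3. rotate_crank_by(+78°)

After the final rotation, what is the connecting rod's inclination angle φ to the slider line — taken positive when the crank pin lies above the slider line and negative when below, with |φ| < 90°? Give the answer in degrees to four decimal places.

set_geometry: r = 56 mm, L = 253 mm, e = 20 mm; θ ← 0°
rotate_crank_by(+25°): θ ← 0° +25° = 25°
rotate_crank_by(+78°): θ ← 25° +78° = 103°
crank pin P = (r cos θ, r sin θ) = (-12.597259, 54.564724)
h = r sin θ − e = 54.564724 − 20 = 34.564724
sin φ = h / L = 34.564724 / 253 = 0.13661946
φ = arcsin(0.13661946) = 7.852276°

7.8523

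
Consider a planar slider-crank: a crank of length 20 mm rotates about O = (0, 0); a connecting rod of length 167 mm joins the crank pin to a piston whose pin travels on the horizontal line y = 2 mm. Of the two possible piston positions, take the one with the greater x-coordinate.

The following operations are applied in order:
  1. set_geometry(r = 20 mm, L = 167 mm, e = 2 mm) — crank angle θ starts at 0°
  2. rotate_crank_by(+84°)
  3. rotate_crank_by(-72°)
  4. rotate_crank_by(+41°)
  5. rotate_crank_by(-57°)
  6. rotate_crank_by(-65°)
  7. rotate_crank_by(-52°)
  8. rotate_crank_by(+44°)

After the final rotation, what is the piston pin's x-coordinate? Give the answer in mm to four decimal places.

set_geometry: r = 20 mm, L = 167 mm, e = 2 mm; θ ← 0°
rotate_crank_by(+84°): θ ← 0° +84° = 84°
rotate_crank_by(-72°): θ ← 84° -72° = 12°
rotate_crank_by(+41°): θ ← 12° +41° = 53°
rotate_crank_by(-57°): θ ← 53° -57° = -4°
rotate_crank_by(-65°): θ ← -4° -65° = -69°
rotate_crank_by(-52°): θ ← -69° -52° = -121°
rotate_crank_by(+44°): θ ← -121° +44° = -77°
crank pin P = (r cos θ, r sin θ) = (4.499021, -19.487401)
h = r sin θ − e = -19.487401 − 2 = -21.487401
x = r cos θ + √(L² − h²) = 4.499021 + √(27889.0 − 461.7084) = 4.499021 + 165.611870 = 170.110891

170.1109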